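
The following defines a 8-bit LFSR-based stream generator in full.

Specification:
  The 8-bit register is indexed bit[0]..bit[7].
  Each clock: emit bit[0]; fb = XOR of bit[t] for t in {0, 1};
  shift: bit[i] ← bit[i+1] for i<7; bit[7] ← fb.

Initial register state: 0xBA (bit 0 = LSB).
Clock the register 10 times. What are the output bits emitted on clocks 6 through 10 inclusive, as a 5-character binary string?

10111

reg_0 = 0xBA
clock 1: out=0, reg = 0xDD
clock 2: out=1, reg = 0xEE
clock 3: out=0, reg = 0xF7
clock 4: out=1, reg = 0x7B
clock 5: out=1, reg = 0x3D
clock 6: out=1, reg = 0x9E
clock 7: out=0, reg = 0xCF
clock 8: out=1, reg = 0x67
clock 9: out=1, reg = 0x33
clock 10: out=1, reg = 0x19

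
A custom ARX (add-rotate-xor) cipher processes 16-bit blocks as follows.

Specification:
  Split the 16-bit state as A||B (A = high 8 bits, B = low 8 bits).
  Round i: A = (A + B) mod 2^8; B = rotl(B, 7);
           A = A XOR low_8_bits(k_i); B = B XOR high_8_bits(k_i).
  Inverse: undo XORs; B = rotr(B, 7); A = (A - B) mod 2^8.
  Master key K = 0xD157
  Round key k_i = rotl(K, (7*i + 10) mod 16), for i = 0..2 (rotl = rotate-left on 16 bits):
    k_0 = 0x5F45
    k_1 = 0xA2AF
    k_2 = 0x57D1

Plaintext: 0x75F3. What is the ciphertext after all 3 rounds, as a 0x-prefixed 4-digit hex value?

s_0 = plaintext = 0x75F3
s_1 = Round(s_0, k_0) = 0x2DA6
s_2 = Round(s_1, k_1) = 0x7CF1
s_3 = Round(s_2, k_2) = 0xBCAF

0xBCAF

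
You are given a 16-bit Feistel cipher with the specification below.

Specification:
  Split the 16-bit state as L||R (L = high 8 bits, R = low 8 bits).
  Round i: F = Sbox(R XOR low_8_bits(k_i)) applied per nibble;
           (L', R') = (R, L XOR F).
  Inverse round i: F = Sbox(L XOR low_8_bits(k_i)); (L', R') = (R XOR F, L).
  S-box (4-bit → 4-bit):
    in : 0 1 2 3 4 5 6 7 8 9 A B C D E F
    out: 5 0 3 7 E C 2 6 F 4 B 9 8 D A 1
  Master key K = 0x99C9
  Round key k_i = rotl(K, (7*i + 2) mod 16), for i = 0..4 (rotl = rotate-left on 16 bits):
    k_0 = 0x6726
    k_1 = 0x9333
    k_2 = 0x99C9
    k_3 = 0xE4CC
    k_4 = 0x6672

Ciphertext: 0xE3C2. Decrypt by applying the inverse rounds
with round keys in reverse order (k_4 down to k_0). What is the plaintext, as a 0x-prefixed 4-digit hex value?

0xC777

s_0 = ciphertext = 0xE3C2
s_1 = InvRound(s_0, k_4) = 0x82E3
s_2 = InvRound(s_1, k_3) = 0x0982
s_3 = InvRound(s_2, k_2) = 0x0709
s_4 = InvRound(s_3, k_1) = 0x7707
s_5 = InvRound(s_4, k_0) = 0xC777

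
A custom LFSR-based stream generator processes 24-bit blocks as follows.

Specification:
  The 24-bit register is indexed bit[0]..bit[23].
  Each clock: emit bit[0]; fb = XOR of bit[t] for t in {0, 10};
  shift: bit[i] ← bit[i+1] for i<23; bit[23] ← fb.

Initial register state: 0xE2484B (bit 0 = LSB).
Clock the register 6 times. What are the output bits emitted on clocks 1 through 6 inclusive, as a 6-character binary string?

110100

reg_0 = 0xE2484B
clock 1: out=1, reg = 0xF12425
clock 2: out=1, reg = 0x789212
clock 3: out=0, reg = 0x3C4909
clock 4: out=1, reg = 0x9E2484
clock 5: out=0, reg = 0xCF1242
clock 6: out=0, reg = 0x678921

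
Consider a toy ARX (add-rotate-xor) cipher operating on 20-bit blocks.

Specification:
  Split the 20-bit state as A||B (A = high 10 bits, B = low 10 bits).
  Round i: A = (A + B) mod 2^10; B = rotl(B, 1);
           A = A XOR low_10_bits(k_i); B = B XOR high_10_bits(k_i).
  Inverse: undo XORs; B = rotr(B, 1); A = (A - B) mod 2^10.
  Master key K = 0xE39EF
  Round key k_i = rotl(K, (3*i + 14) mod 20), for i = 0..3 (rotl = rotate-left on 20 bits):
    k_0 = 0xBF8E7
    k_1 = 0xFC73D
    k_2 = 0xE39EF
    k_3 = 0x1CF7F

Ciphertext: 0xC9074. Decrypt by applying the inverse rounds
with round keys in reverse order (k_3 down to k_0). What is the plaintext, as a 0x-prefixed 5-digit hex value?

s_0 = ciphertext = 0xC9074
s_1 = InvRound(s_0, k_3) = 0x96203
s_2 = InvRound(s_1, k_2) = 0x3C6C6
s_3 = InvRound(s_2, k_1) = 0x4C69B
s_4 = InvRound(s_3, k_0) = 0xE9232

0xE9232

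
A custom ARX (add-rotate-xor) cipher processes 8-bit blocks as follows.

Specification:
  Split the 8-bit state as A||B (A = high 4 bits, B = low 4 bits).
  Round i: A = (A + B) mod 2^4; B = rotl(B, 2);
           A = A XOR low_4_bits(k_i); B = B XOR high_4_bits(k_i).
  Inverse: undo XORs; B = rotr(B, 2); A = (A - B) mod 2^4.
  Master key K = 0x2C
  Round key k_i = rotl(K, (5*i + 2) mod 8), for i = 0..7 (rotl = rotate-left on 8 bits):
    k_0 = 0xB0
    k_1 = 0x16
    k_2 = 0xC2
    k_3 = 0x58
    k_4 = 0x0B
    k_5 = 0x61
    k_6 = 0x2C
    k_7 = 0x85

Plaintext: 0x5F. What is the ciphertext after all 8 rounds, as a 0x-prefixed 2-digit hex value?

s_0 = plaintext = 0x5F
s_1 = Round(s_0, k_0) = 0x44
s_2 = Round(s_1, k_1) = 0xE0
s_3 = Round(s_2, k_2) = 0xCC
s_4 = Round(s_3, k_3) = 0x06
s_5 = Round(s_4, k_4) = 0xD9
s_6 = Round(s_5, k_5) = 0x70
s_7 = Round(s_6, k_6) = 0xB2
s_8 = Round(s_7, k_7) = 0x80

0x80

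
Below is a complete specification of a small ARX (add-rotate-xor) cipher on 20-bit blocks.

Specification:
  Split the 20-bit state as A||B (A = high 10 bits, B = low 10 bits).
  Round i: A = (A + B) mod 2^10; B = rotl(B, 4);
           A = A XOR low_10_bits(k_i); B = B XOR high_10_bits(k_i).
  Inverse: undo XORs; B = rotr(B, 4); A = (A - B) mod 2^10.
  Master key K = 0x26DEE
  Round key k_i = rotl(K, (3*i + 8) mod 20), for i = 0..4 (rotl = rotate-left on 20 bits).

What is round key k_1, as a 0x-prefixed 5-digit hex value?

0xF7136

K = 0x26DEE
k_0 = rotl(K, (3*0+8) mod 20) = rotl(K, 8) = 0xDEE26
k_1 = rotl(K, (3*1+8) mod 20) = rotl(K, 11) = 0xF7136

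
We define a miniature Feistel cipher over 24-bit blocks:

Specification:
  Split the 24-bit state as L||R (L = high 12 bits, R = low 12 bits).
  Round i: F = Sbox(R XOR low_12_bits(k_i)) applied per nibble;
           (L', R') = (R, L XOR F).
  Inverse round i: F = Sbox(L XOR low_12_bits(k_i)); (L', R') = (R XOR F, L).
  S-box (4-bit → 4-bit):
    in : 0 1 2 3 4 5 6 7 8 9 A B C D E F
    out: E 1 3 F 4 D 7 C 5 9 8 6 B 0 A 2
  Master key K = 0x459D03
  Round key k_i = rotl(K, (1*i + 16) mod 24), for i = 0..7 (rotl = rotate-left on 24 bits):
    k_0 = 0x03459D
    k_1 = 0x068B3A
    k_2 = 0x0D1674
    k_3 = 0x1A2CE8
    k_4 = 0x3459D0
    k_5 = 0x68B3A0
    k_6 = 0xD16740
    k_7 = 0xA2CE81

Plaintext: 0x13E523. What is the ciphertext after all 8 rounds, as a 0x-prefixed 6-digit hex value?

s_0 = plaintext = 0x13E523
s_1 = Round(s_0, k_0) = 0x523F54
s_2 = Round(s_1, k_1) = 0xF54159
s_3 = Round(s_2, k_2) = 0x159364
s_4 = Round(s_3, k_3) = 0x364302
s_5 = Round(s_4, k_4) = 0x302B67
s_6 = Round(s_5, k_5) = 0xB676BE
s_7 = Round(s_6, k_6) = 0x6BEA4D
s_8 = Round(s_7, k_7) = 0xA4D205

0xA4D205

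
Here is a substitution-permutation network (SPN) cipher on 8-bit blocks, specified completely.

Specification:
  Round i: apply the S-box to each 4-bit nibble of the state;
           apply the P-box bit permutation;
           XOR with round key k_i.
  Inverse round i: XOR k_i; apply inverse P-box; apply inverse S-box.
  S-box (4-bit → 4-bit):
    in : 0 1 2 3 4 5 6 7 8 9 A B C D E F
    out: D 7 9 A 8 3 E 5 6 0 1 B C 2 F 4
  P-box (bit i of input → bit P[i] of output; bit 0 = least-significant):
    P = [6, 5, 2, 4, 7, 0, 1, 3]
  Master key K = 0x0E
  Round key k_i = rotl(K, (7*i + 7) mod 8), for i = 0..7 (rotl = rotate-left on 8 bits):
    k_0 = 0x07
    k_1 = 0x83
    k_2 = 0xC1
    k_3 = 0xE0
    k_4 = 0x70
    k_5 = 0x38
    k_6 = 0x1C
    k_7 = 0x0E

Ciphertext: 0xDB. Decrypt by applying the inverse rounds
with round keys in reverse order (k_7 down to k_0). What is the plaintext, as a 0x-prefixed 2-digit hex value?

s_0 = ciphertext = 0xDB
s_1 = InvRound(s_0, k_7) = 0x50
s_2 = InvRound(s_1, k_6) = 0x47
s_3 = InvRound(s_2, k_5) = 0x6E
s_4 = InvRound(s_3, k_4) = 0xCC
s_5 = InvRound(s_4, k_3) = 0x48
s_6 = InvRound(s_5, k_2) = 0xB9
s_7 = InvRound(s_6, k_1) = 0xC3
s_8 = InvRound(s_7, k_0) = 0xA7

0xA7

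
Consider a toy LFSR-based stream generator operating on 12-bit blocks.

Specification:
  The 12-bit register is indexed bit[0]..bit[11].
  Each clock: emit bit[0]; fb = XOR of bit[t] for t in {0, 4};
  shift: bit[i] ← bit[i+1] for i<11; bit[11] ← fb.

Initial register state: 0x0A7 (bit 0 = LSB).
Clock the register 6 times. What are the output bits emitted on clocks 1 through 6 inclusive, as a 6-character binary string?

111001

reg_0 = 0x0A7
clock 1: out=1, reg = 0x853
clock 2: out=1, reg = 0x429
clock 3: out=1, reg = 0xA14
clock 4: out=0, reg = 0xD0A
clock 5: out=0, reg = 0x685
clock 6: out=1, reg = 0xB42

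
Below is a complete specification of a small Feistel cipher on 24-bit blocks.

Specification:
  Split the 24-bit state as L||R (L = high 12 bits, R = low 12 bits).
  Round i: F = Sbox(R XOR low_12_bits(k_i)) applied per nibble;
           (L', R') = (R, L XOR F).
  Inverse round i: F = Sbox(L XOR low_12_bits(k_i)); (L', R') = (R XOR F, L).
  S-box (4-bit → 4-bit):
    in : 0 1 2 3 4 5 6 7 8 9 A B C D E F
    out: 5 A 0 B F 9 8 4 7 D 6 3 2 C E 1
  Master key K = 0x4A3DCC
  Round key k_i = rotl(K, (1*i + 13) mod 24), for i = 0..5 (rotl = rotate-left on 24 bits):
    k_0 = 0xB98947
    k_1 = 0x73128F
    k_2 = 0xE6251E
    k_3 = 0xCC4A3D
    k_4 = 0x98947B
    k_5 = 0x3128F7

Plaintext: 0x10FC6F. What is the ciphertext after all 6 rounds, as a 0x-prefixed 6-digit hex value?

0x0B1661

s_0 = plaintext = 0x10FC6F
s_1 = Round(s_0, k_0) = 0xC6F808
s_2 = Round(s_1, k_1) = 0x808A1B
s_3 = Round(s_2, k_2) = 0xA1B951
s_4 = Round(s_3, k_3) = 0x951199
s_5 = Round(s_4, k_4) = 0x1990B1
s_6 = Round(s_5, k_5) = 0x0B1661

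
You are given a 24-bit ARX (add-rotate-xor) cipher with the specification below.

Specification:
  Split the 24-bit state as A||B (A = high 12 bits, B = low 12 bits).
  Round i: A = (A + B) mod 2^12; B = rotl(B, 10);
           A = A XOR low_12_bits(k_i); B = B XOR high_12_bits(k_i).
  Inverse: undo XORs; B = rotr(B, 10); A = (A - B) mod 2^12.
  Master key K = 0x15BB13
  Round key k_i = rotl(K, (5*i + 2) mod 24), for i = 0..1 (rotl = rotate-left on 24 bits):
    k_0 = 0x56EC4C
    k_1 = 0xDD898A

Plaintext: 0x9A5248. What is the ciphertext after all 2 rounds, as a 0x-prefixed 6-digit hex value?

s_0 = plaintext = 0x9A5248
s_1 = Round(s_0, k_0) = 0x7A15FC
s_2 = Round(s_1, k_1) = 0x417CA7

0x417CA7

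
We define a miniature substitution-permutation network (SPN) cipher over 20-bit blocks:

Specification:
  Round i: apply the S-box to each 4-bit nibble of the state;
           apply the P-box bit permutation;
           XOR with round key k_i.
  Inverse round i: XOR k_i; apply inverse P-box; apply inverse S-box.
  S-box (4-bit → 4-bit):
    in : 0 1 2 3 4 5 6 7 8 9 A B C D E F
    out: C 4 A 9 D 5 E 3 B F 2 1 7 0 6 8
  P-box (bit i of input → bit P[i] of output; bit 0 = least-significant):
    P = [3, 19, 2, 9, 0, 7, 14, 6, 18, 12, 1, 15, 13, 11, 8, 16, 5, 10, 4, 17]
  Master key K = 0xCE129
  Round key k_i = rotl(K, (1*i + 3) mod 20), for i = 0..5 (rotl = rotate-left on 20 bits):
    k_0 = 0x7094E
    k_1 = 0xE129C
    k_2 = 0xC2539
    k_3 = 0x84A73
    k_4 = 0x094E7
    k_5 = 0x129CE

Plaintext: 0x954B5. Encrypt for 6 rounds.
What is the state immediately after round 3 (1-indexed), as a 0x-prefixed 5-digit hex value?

s_0 = plaintext = 0x954B5
s_1 = Round(s_0, k_0) = 0x1AC71
s_2 = Round(s_1, k_1) = 0xA0A0B
s_3 = Round(s_2, k_2) = 0xD7071
s_4 = Round(s_3, k_3) = 0x8E2F4
s_5 = Round(s_4, k_4) = 0x20B8B
s_6 = Round(s_5, k_5) = 0x62C07

0xD7071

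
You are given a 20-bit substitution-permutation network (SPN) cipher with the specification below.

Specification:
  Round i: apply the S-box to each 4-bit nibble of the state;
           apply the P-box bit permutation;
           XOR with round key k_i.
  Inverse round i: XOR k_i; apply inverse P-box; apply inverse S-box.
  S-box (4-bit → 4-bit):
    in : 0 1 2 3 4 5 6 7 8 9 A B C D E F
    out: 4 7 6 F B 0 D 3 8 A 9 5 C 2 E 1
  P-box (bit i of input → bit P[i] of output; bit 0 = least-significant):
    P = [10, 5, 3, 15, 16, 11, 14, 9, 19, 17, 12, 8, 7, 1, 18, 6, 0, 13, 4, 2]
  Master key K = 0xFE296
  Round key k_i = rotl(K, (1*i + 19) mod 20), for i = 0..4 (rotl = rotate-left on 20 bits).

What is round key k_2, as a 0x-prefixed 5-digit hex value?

K = 0xFE296
k_0 = rotl(K, (1*0+19) mod 20) = rotl(K, 19) = 0x7F14B
k_1 = rotl(K, (1*1+19) mod 20) = rotl(K, 0) = 0xFE296
k_2 = rotl(K, (1*2+19) mod 20) = rotl(K, 1) = 0xFC52D

0xFC52D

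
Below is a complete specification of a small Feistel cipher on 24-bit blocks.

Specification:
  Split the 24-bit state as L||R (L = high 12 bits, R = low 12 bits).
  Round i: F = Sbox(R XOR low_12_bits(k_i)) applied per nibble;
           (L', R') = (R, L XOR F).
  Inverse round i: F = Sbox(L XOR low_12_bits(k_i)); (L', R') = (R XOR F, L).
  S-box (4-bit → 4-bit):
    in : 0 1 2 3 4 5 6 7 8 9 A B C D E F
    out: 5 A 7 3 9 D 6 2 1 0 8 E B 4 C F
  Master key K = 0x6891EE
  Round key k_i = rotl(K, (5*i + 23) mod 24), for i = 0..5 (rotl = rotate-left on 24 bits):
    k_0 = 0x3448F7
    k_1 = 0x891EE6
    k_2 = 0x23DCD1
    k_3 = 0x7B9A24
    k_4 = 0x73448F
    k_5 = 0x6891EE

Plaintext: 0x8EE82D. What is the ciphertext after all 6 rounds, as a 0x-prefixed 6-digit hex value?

0x83363B

s_0 = plaintext = 0x8EE82D
s_1 = Round(s_0, k_0) = 0x82DDA6
s_2 = Round(s_1, k_1) = 0xDA6BB8
s_3 = Round(s_2, k_2) = 0xBB8FC6
s_4 = Round(s_3, k_3) = 0xFC667F
s_5 = Round(s_4, k_4) = 0x67F833
s_6 = Round(s_5, k_5) = 0x83363B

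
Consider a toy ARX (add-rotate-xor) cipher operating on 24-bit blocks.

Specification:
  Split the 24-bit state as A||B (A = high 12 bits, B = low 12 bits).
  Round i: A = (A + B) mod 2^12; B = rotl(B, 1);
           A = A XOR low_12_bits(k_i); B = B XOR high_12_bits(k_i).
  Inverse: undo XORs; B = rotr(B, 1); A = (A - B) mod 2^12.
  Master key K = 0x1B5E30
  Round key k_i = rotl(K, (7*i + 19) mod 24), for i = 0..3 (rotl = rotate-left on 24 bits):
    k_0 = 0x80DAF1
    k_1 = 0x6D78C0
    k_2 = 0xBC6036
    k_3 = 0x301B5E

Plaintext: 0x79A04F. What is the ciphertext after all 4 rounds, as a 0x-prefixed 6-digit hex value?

s_0 = plaintext = 0x79A04F
s_1 = Round(s_0, k_0) = 0xD18893
s_2 = Round(s_1, k_1) = 0xD6B7F0
s_3 = Round(s_2, k_2) = 0x56D426
s_4 = Round(s_3, k_3) = 0x2CDB4D

0x2CDB4D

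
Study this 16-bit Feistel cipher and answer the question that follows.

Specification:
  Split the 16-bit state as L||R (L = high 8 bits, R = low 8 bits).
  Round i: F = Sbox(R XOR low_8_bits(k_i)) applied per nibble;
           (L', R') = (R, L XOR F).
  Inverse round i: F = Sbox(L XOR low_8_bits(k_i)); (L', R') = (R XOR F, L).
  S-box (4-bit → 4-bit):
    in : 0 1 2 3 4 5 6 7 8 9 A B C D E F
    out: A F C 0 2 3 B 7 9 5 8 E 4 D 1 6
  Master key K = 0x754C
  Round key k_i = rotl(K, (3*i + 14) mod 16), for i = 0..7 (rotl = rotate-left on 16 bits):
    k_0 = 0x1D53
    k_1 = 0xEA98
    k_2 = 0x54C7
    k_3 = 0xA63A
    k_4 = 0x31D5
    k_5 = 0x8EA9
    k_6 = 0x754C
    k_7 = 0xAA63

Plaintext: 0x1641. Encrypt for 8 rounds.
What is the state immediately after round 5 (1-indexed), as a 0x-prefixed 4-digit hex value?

0xD42D

s_0 = plaintext = 0x1641
s_1 = Round(s_0, k_0) = 0x41EA
s_2 = Round(s_1, k_1) = 0xEA3D
s_3 = Round(s_2, k_2) = 0x3D82
s_4 = Round(s_3, k_3) = 0x82D4
s_5 = Round(s_4, k_4) = 0xD42D
s_6 = Round(s_5, k_5) = 0x2D46
s_7 = Round(s_6, k_6) = 0x4685
s_8 = Round(s_7, k_7) = 0x855D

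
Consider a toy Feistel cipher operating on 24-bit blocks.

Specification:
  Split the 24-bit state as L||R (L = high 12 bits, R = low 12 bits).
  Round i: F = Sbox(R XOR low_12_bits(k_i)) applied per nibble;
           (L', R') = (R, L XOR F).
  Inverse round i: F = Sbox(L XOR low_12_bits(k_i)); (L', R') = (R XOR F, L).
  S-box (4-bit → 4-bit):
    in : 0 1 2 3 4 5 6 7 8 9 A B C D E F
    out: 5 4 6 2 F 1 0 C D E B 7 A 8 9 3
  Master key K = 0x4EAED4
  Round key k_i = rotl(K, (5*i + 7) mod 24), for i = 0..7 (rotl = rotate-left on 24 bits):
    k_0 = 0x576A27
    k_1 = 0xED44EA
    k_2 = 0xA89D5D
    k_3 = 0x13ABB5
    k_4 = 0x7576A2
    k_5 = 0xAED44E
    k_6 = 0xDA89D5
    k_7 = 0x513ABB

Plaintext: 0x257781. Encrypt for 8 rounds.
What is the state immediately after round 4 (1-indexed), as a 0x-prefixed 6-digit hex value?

s_0 = plaintext = 0x257781
s_1 = Round(s_0, k_0) = 0x781AE7
s_2 = Round(s_1, k_1) = 0xAE7ED9
s_3 = Round(s_2, k_2) = 0xED9838
s_4 = Round(s_3, k_3) = 0x838C01
s_5 = Round(s_4, k_4) = 0xC0138A
s_6 = Round(s_5, k_5) = 0x38A0AE
s_7 = Round(s_6, k_6) = 0x0AED4D
s_8 = Round(s_7, k_7) = 0xD4DC9E

0x838C01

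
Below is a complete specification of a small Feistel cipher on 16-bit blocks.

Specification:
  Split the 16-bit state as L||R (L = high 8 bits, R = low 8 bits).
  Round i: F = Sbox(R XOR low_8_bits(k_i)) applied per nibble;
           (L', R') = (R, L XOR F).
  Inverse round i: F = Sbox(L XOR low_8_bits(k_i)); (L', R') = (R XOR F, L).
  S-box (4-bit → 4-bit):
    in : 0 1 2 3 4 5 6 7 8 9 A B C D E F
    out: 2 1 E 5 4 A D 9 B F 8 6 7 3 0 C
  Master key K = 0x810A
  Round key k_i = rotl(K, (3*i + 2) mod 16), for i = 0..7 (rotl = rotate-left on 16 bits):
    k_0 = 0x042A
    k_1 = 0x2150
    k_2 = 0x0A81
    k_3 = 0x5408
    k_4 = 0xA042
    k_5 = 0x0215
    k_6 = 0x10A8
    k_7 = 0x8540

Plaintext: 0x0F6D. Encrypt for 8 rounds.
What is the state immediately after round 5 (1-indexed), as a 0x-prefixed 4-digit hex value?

s_0 = plaintext = 0x0F6D
s_1 = Round(s_0, k_0) = 0x6D46
s_2 = Round(s_1, k_1) = 0x4670
s_3 = Round(s_2, k_2) = 0x7087
s_4 = Round(s_3, k_3) = 0x87CC
s_5 = Round(s_4, k_4) = 0xCC37
s_6 = Round(s_5, k_5) = 0x3722
s_7 = Round(s_6, k_6) = 0x228F
s_8 = Round(s_7, k_7) = 0x8F5E

0xCC37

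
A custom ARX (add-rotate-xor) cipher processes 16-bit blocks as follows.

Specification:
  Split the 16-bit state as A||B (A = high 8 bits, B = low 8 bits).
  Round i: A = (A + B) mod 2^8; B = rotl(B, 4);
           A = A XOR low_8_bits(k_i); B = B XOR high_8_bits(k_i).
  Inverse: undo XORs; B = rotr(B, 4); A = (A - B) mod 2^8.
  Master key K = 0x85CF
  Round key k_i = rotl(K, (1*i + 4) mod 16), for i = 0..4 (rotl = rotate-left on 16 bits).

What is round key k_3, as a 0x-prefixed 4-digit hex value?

K = 0x85CF
k_0 = rotl(K, (1*0+4) mod 16) = rotl(K, 4) = 0x5CF8
k_1 = rotl(K, (1*1+4) mod 16) = rotl(K, 5) = 0xB9F0
k_2 = rotl(K, (1*2+4) mod 16) = rotl(K, 6) = 0x73E1
k_3 = rotl(K, (1*3+4) mod 16) = rotl(K, 7) = 0xE7C2

0xE7C2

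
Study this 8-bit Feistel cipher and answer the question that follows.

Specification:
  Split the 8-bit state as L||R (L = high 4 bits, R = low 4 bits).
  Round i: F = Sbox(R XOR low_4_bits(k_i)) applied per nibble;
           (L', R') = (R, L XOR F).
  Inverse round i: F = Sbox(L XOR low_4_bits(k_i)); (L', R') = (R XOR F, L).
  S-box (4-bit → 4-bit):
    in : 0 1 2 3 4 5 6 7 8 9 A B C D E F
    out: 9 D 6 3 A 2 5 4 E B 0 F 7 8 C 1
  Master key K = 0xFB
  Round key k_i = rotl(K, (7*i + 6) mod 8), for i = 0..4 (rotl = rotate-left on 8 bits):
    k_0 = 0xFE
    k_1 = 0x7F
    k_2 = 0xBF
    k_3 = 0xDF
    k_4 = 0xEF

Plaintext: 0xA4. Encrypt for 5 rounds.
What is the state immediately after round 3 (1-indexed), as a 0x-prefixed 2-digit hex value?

0x61

s_0 = plaintext = 0xA4
s_1 = Round(s_0, k_0) = 0x4A
s_2 = Round(s_1, k_1) = 0xA6
s_3 = Round(s_2, k_2) = 0x61
s_4 = Round(s_3, k_3) = 0x1A
s_5 = Round(s_4, k_4) = 0xA3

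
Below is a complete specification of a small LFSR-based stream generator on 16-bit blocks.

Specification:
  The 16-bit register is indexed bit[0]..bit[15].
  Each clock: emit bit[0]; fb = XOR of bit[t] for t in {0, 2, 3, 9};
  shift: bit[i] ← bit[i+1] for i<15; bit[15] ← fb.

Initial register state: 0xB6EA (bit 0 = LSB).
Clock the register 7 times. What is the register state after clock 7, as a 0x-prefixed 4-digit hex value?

0xAD6D

reg_0 = 0xB6EA
clock 1: out=0, reg = 0x5B75
clock 2: out=1, reg = 0xADBA
clock 3: out=0, reg = 0xD6DD
clock 4: out=1, reg = 0x6B6E
clock 5: out=0, reg = 0xB5B7
clock 6: out=1, reg = 0x5ADB
clock 7: out=1, reg = 0xAD6D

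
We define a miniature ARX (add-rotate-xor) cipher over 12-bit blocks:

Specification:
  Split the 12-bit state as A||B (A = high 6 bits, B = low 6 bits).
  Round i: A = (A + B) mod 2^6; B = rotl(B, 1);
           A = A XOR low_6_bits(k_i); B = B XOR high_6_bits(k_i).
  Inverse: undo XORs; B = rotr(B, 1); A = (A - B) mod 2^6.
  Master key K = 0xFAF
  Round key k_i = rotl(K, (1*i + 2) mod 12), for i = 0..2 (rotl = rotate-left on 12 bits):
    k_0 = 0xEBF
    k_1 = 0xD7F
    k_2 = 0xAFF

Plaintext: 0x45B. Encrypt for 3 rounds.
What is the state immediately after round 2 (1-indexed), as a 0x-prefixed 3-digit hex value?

s_0 = plaintext = 0x45B
s_1 = Round(s_0, k_0) = 0x4CC
s_2 = Round(s_1, k_1) = 0x82D
s_3 = Round(s_2, k_2) = 0xCB0

0x82D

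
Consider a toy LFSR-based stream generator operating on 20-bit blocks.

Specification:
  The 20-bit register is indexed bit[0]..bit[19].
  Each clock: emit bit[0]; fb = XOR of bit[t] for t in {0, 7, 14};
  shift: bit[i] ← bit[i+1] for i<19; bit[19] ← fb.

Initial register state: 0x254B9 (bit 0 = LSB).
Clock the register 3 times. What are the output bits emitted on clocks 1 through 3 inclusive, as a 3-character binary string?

100

reg_0 = 0x254B9
clock 1: out=1, reg = 0x92A5C
clock 2: out=0, reg = 0x4952E
clock 3: out=0, reg = 0x24A97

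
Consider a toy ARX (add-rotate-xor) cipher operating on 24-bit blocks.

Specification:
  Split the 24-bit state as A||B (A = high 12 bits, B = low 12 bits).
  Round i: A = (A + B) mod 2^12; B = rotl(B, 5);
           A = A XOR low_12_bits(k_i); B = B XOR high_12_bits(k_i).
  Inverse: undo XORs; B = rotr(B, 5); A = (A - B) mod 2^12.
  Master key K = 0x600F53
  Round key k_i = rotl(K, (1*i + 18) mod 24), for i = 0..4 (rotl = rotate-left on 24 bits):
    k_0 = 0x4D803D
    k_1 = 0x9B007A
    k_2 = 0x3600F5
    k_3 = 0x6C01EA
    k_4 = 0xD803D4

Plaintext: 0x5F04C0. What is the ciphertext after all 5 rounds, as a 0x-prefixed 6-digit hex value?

s_0 = plaintext = 0x5F04C0
s_1 = Round(s_0, k_0) = 0xA8DCD1
s_2 = Round(s_1, k_1) = 0x724389
s_3 = Round(s_2, k_2) = 0xA58247
s_4 = Round(s_3, k_3) = 0xD75E24
s_5 = Round(s_4, k_4) = 0x84D91C

0x84D91C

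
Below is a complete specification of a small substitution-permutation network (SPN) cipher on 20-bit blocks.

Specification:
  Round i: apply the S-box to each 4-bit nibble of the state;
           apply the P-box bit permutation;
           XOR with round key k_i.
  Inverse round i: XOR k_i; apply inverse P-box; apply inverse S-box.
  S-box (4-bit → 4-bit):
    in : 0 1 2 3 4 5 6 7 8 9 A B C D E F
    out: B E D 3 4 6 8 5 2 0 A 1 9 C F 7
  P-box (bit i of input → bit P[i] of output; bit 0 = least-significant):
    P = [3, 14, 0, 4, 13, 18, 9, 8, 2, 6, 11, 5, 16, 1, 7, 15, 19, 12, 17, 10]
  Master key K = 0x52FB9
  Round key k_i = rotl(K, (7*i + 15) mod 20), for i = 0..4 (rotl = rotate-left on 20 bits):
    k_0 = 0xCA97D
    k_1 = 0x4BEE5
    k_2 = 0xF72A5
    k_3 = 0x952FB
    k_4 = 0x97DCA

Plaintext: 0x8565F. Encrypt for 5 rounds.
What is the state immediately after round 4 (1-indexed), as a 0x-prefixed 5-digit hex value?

s_0 = plaintext = 0x8565F
s_1 = Round(s_0, k_0) = 0x8FBD6
s_2 = Round(s_1, k_1) = 0x5AD73
s_3 = Round(s_2, k_2) = 0xD888F
s_4 = Round(s_3, k_3) = 0xF16B0
s_5 = Round(s_4, k_4) = 0x38D70

0xF16B0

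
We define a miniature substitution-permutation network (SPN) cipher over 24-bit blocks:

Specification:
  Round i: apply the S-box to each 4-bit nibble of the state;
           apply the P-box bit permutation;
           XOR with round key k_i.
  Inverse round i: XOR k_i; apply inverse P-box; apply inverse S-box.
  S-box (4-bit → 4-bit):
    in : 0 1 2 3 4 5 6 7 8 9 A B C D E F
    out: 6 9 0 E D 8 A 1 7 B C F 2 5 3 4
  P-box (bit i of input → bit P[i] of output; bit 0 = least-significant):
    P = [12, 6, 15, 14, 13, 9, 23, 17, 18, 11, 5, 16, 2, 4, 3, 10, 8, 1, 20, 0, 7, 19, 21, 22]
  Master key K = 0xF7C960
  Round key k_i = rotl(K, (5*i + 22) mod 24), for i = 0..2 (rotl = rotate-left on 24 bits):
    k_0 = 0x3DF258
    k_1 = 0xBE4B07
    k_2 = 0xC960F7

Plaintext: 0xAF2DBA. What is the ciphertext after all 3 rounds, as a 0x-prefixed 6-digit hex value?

0xAAEABC

s_0 = plaintext = 0xAF2DBA
s_1 = Round(s_0, k_0) = 0xCB1078
s_2 = Round(s_1, k_1) = 0xA6F660
s_3 = Round(s_2, k_2) = 0xAAEABC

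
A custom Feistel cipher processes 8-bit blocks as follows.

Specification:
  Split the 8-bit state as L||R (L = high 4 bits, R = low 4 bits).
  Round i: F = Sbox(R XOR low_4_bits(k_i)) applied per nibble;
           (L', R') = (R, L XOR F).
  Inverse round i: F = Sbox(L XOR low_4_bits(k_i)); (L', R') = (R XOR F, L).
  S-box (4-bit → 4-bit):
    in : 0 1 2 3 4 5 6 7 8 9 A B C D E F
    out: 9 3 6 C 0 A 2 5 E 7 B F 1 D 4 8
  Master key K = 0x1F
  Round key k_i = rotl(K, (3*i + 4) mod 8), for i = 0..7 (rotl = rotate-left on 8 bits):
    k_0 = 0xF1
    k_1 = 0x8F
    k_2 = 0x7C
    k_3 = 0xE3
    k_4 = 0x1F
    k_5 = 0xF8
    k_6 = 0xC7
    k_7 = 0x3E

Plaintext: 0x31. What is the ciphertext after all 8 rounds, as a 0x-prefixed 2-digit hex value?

0xC1

s_0 = plaintext = 0x31
s_1 = Round(s_0, k_0) = 0x1A
s_2 = Round(s_1, k_1) = 0xAB
s_3 = Round(s_2, k_2) = 0xBF
s_4 = Round(s_3, k_3) = 0xFA
s_5 = Round(s_4, k_4) = 0xA5
s_6 = Round(s_5, k_5) = 0x57
s_7 = Round(s_6, k_6) = 0x7C
s_8 = Round(s_7, k_7) = 0xC1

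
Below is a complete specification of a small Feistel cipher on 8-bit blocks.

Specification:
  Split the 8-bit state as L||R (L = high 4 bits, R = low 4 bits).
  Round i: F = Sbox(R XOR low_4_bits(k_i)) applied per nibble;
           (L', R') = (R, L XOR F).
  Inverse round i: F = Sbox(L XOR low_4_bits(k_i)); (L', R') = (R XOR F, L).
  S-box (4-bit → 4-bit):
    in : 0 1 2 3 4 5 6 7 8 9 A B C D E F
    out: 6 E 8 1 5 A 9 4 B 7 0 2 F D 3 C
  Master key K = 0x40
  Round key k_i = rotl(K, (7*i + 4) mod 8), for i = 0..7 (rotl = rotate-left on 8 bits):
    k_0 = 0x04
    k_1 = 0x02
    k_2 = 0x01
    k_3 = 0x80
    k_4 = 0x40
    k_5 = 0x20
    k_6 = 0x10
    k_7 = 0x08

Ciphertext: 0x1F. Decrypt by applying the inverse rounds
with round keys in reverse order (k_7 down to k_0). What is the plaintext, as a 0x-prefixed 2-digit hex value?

s_0 = ciphertext = 0x1F
s_1 = InvRound(s_0, k_7) = 0x81
s_2 = InvRound(s_1, k_6) = 0xA8
s_3 = InvRound(s_2, k_5) = 0x8A
s_4 = InvRound(s_3, k_4) = 0x18
s_5 = InvRound(s_4, k_3) = 0x61
s_6 = InvRound(s_5, k_2) = 0x56
s_7 = InvRound(s_6, k_1) = 0x25
s_8 = InvRound(s_7, k_0) = 0xC2

0xC2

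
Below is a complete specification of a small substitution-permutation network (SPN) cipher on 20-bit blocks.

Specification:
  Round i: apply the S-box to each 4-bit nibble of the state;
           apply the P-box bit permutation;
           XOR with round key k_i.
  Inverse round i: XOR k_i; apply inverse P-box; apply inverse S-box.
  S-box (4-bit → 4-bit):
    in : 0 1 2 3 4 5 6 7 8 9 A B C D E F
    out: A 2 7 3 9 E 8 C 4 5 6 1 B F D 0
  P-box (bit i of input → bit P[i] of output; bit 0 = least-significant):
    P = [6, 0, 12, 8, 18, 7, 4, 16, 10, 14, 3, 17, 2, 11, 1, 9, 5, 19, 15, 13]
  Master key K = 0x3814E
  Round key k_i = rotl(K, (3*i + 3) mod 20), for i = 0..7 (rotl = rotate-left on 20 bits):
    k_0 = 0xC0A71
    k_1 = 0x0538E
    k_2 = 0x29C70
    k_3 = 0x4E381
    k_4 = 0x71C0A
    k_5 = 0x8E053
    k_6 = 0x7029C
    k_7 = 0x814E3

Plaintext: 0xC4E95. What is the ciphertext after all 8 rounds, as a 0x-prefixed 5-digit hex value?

0x92534

s_0 = plaintext = 0xC4E95
s_1 = Round(s_0, k_0) = 0x23D4C
s_2 = Round(s_1, k_1) = 0xF9EE3
s_3 = Round(s_2, k_2) = 0x5982F
s_4 = Round(s_3, k_3) = 0x8431F
s_5 = Round(s_4, k_4) = 0x7DA8E
s_6 = Round(s_5, k_5) = 0x81B0D
s_7 = Round(s_6, k_6) = 0x69F5D
s_8 = Round(s_7, k_7) = 0x92534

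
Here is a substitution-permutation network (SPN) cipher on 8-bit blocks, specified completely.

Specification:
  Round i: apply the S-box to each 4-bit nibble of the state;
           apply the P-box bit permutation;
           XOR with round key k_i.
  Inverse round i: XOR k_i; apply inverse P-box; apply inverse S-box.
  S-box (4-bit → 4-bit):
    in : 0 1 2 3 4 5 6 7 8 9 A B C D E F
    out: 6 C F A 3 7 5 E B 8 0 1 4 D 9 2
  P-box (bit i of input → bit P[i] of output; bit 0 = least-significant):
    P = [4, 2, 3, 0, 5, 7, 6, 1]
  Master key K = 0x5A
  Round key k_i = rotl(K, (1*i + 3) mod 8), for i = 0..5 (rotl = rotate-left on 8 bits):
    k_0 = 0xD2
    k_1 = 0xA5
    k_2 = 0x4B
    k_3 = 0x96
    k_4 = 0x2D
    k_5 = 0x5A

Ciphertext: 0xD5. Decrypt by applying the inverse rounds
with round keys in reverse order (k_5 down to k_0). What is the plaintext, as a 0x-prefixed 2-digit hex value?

s_0 = ciphertext = 0xD5
s_1 = InvRound(s_0, k_5) = 0x37
s_2 = InvRound(s_1, k_4) = 0x96
s_3 = InvRound(s_2, k_3) = 0xAA
s_4 = InvRound(s_3, k_2) = 0x59
s_5 = InvRound(s_4, k_1) = 0x55
s_6 = InvRound(s_5, k_0) = 0x33

0x33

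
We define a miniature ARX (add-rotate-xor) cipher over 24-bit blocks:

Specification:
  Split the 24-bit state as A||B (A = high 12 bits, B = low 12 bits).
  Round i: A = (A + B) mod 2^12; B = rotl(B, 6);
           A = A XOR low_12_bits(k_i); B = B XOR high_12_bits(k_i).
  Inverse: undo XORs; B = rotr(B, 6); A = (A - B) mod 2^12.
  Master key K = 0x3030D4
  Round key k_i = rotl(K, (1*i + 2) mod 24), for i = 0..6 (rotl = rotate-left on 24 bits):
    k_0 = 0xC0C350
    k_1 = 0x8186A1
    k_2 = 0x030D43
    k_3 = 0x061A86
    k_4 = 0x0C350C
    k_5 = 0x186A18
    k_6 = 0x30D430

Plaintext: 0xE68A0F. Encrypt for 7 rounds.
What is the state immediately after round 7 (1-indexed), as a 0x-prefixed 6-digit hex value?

0x0EB3FD

s_0 = plaintext = 0xE68A0F
s_1 = Round(s_0, k_0) = 0xB27FE4
s_2 = Round(s_1, k_1) = 0xDAA127
s_3 = Round(s_2, k_2) = 0x3929F4
s_4 = Round(s_3, k_3) = 0x700D46
s_5 = Round(s_4, k_4) = 0x14A176
s_6 = Round(s_5, k_5) = 0x8D8C03
s_7 = Round(s_6, k_6) = 0x0EB3FD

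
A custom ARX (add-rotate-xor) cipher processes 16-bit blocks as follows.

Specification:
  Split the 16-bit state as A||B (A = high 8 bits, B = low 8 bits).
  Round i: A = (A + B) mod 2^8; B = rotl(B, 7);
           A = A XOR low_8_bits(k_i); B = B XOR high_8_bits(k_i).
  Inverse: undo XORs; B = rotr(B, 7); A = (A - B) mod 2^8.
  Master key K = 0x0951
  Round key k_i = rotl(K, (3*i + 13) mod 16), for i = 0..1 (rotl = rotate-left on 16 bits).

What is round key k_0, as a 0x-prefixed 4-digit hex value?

0x212A

K = 0x0951
k_0 = rotl(K, (3*0+13) mod 16) = rotl(K, 13) = 0x212A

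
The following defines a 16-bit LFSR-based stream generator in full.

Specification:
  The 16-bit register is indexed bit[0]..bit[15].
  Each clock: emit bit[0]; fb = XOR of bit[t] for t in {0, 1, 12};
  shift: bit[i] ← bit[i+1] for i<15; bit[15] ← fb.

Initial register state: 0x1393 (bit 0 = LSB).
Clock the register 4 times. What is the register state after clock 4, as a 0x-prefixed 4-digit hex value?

reg_0 = 0x1393
clock 1: out=1, reg = 0x89C9
clock 2: out=1, reg = 0xC4E4
clock 3: out=0, reg = 0x6272
clock 4: out=0, reg = 0xB139

0xB139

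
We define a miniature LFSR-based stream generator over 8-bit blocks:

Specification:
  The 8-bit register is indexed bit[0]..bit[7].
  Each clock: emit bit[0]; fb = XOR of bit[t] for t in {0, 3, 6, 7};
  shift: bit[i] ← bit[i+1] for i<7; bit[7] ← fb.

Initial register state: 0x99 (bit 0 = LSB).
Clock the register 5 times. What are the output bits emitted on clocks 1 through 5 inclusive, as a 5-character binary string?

10011

reg_0 = 0x99
clock 1: out=1, reg = 0xCC
clock 2: out=0, reg = 0xE6
clock 3: out=0, reg = 0x73
clock 4: out=1, reg = 0x39
clock 5: out=1, reg = 0x1C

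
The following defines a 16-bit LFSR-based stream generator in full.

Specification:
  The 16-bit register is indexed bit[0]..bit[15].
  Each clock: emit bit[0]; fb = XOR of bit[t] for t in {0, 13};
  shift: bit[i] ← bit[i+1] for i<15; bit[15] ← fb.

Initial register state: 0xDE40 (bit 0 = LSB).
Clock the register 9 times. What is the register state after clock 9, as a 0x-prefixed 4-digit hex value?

0xFB6F

reg_0 = 0xDE40
clock 1: out=0, reg = 0x6F20
clock 2: out=0, reg = 0xB790
clock 3: out=0, reg = 0xDBC8
clock 4: out=0, reg = 0x6DE4
clock 5: out=0, reg = 0xB6F2
clock 6: out=0, reg = 0xDB79
clock 7: out=1, reg = 0xEDBC
clock 8: out=0, reg = 0xF6DE
clock 9: out=0, reg = 0xFB6F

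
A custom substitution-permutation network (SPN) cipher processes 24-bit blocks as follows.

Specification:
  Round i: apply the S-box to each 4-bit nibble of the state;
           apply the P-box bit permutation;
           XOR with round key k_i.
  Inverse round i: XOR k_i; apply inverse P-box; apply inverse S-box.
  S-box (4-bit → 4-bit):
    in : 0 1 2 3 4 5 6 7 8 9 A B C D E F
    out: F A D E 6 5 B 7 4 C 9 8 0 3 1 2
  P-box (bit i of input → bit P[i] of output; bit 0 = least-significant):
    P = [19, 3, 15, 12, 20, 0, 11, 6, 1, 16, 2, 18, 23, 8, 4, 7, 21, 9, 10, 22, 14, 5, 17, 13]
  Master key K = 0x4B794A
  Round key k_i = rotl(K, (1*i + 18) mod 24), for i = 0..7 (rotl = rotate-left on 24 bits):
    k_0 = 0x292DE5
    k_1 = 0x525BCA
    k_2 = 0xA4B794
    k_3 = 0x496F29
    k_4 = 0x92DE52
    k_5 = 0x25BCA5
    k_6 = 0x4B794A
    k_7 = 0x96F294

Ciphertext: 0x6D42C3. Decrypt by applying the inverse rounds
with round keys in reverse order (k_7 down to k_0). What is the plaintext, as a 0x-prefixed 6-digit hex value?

s_0 = ciphertext = 0x6D42C3
s_1 = InvRound(s_0, k_7) = 0x9A5762
s_2 = InvRound(s_1, k_6) = 0x13EF5F
s_3 = InvRound(s_2, k_5) = 0x7D3AA1
s_4 = InvRound(s_3, k_4) = 0x022615
s_5 = InvRound(s_4, k_3) = 0x7B448D
s_6 = InvRound(s_5, k_2) = 0x2171D0
s_7 = InvRound(s_6, k_1) = 0x968D5F
s_8 = InvRound(s_7, k_0) = 0x3E26E7

0x3E26E7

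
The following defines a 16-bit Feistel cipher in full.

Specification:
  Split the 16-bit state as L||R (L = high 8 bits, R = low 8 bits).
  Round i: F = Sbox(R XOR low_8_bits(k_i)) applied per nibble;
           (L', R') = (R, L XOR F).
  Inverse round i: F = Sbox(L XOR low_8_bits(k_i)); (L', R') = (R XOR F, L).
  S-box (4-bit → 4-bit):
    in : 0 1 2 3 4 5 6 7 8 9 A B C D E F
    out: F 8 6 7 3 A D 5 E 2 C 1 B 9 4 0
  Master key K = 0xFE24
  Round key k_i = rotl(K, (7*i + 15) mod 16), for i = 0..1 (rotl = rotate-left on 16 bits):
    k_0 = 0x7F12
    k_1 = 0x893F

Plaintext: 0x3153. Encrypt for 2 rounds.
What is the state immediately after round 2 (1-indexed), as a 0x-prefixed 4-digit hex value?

s_0 = plaintext = 0x3153
s_1 = Round(s_0, k_0) = 0x5309
s_2 = Round(s_1, k_1) = 0x092E

0x092E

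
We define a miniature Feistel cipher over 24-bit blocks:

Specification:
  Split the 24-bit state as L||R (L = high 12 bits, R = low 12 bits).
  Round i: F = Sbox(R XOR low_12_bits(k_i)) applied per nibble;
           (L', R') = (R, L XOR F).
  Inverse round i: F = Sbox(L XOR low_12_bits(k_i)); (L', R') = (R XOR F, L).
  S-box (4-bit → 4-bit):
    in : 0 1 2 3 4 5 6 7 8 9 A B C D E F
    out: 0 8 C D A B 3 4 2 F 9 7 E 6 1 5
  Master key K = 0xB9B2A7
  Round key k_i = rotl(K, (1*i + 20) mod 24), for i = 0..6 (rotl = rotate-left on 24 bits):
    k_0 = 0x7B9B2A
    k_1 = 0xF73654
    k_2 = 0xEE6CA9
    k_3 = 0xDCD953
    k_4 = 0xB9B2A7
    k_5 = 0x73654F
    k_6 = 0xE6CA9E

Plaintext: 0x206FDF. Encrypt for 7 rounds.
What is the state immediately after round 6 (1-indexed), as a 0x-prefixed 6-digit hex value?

s_0 = plaintext = 0x206FDF
s_1 = Round(s_0, k_0) = 0xFDF85D
s_2 = Round(s_1, k_1) = 0x85DED0
s_3 = Round(s_2, k_2) = 0xED0412
s_4 = Round(s_3, k_3) = 0x412878
s_5 = Round(s_4, k_4) = 0x878D77
s_6 = Round(s_5, k_5) = 0xD77AAA
s_7 = Round(s_6, k_6) = 0xAAADAD

0xD77AAA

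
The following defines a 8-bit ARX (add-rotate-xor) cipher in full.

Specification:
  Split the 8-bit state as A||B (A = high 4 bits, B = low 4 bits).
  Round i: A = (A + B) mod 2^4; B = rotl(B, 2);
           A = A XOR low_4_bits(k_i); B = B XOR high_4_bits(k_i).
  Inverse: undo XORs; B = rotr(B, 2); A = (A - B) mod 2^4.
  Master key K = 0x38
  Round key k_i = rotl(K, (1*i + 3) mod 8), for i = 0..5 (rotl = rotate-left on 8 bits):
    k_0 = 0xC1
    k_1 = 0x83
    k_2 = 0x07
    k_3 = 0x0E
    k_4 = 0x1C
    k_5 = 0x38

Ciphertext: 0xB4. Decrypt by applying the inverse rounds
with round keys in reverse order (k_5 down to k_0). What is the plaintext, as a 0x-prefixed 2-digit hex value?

s_0 = ciphertext = 0xB4
s_1 = InvRound(s_0, k_5) = 0x6D
s_2 = InvRound(s_1, k_4) = 0x73
s_3 = InvRound(s_2, k_3) = 0xDC
s_4 = InvRound(s_3, k_2) = 0x73
s_5 = InvRound(s_4, k_1) = 0x6E
s_6 = InvRound(s_5, k_0) = 0xF8

0xF8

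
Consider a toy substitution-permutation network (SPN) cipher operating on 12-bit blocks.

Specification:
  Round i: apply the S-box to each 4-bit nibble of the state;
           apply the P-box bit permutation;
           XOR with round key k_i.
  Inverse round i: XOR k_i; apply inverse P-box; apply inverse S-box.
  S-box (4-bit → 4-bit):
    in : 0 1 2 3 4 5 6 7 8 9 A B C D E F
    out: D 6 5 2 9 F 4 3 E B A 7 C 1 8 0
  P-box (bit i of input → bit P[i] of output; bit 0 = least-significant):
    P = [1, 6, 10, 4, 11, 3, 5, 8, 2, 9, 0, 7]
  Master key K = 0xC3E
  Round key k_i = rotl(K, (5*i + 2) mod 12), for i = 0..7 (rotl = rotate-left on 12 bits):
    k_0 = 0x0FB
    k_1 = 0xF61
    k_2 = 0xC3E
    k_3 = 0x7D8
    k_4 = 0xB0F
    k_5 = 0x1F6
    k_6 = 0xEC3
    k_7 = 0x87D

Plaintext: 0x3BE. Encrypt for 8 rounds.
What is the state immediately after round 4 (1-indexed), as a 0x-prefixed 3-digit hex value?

s_0 = plaintext = 0x3BE
s_1 = Round(s_0, k_0) = 0xAC3
s_2 = Round(s_1, k_1) = 0xC81
s_3 = Round(s_2, k_2) = 0x9D7
s_4 = Round(s_3, k_3) = 0xD1E
s_5 = Round(s_4, k_4) = 0xB33
s_6 = Round(s_5, k_5) = 0x3BB
s_7 = Round(s_6, k_6) = 0x0A9
s_8 = Round(s_7, k_7) = 0x9A2

0xD1E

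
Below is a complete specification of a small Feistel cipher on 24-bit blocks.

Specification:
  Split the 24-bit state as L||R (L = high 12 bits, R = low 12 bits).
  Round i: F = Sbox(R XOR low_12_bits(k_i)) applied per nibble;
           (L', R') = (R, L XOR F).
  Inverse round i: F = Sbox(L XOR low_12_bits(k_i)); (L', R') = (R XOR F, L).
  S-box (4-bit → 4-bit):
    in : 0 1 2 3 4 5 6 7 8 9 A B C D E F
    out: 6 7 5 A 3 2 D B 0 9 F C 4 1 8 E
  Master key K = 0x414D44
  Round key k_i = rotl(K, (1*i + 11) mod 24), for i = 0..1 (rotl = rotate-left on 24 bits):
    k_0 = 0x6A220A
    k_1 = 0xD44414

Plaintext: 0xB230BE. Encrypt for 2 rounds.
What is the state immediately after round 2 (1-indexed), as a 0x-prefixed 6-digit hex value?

0xEE0F5D

s_0 = plaintext = 0xB230BE
s_1 = Round(s_0, k_0) = 0x0BEEE0
s_2 = Round(s_1, k_1) = 0xEE0F5D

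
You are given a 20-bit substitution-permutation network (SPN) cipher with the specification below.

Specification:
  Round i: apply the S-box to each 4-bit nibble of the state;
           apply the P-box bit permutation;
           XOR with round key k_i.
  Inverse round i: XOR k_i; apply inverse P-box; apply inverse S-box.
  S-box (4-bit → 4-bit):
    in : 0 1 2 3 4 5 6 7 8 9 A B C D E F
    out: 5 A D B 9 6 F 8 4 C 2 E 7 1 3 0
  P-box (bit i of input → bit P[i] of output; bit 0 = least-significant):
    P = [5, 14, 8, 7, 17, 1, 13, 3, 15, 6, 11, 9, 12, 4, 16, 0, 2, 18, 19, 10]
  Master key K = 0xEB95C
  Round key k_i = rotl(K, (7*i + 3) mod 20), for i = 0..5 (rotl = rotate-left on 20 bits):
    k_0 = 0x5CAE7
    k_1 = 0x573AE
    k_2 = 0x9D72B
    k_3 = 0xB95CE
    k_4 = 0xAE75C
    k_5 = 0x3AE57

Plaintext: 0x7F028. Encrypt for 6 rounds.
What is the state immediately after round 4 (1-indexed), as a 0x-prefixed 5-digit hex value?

0xBAB38

s_0 = plaintext = 0x7F028
s_1 = Round(s_0, k_0) = 0x767EF
s_2 = Round(s_1, k_1) = 0x665BD
s_3 = Round(s_2, k_2) = 0x4EB54
s_4 = Round(s_3, k_3) = 0xBAB38
s_5 = Round(s_4, k_4) = 0x4E806
s_6 = Round(s_5, k_5) = 0x1D3E3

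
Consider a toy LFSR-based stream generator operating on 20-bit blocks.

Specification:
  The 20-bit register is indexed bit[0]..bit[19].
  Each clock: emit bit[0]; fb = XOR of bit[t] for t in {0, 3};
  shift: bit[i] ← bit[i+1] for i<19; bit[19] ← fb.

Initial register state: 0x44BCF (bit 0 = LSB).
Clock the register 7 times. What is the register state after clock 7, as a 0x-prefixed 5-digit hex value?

0x6C897

reg_0 = 0x44BCF
clock 1: out=1, reg = 0x225E7
clock 2: out=1, reg = 0x912F3
clock 3: out=1, reg = 0xC8979
clock 4: out=1, reg = 0x644BC
clock 5: out=0, reg = 0xB225E
clock 6: out=0, reg = 0xD912F
clock 7: out=1, reg = 0x6C897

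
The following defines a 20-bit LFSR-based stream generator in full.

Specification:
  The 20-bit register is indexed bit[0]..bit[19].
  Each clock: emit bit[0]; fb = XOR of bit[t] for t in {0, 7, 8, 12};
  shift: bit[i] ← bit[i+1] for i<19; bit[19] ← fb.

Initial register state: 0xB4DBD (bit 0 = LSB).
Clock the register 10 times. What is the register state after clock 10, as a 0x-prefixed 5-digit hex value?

reg_0 = 0xB4DBD
clock 1: out=1, reg = 0xDA6DE
clock 2: out=0, reg = 0xED36F
clock 3: out=1, reg = 0xF69B7
clock 4: out=1, reg = 0xFB4DB
clock 5: out=1, reg = 0xFDA6D
clock 6: out=1, reg = 0x7ED36
clock 7: out=0, reg = 0xBF69B
clock 8: out=1, reg = 0xDFB4D
clock 9: out=1, reg = 0xEFDA6
clock 10: out=0, reg = 0xF7ED3

0xF7ED3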